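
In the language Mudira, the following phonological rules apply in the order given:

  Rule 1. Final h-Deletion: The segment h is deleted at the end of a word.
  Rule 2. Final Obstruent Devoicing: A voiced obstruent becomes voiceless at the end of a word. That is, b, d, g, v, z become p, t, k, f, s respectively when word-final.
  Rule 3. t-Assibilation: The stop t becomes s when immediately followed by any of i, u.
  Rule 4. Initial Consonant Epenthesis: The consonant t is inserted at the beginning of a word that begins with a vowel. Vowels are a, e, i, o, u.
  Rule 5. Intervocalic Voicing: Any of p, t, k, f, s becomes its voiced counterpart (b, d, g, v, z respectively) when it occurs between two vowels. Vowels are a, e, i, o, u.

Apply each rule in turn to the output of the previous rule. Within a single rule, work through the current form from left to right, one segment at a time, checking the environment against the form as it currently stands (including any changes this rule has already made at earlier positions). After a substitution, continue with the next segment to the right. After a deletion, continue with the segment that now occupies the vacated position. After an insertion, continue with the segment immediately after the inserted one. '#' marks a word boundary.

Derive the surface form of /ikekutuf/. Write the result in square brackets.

[tigeguzuf]

Rule 1 Final h-Deletion: no change — [ikekutuf]
Rule 2 Final Obstruent Devoicing: no change — [ikekutuf]
Rule 3 t-Assibilation: [ikekutuf] → [ikekusuf]
Rule 4 Initial Consonant Epenthesis: [ikekusuf] → [tikekusuf]
Rule 5 Intervocalic Voicing: [tikekusuf] → [tigeguzuf]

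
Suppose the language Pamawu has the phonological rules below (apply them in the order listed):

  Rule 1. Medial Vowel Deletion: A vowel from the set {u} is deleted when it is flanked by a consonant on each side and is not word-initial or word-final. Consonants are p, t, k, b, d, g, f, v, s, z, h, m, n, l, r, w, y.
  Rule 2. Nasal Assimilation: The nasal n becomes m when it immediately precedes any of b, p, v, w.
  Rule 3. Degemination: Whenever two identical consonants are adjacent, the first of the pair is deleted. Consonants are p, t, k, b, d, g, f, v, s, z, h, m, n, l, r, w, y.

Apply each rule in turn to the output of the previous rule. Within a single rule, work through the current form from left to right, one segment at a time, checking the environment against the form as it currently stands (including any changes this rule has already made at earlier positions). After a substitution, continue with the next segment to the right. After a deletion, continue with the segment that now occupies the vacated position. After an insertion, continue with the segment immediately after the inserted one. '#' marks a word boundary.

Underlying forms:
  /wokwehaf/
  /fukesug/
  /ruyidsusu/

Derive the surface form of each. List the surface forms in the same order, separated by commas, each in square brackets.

/wokwehaf/:
  Rule 1 Medial Vowel Deletion: no change — [wokwehaf]
  Rule 2 Nasal Assimilation: no change — [wokwehaf]
  Rule 3 Degemination: no change — [wokwehaf]
/fukesug/:
  Rule 1 Medial Vowel Deletion: [fukesug] → [fkesg]
  Rule 2 Nasal Assimilation: no change — [fkesg]
  Rule 3 Degemination: no change — [fkesg]
/ruyidsusu/:
  Rule 1 Medial Vowel Deletion: [ruyidsusu] → [ryidssu]
  Rule 2 Nasal Assimilation: no change — [ryidssu]
  Rule 3 Degemination: [ryidssu] → [ryidsu]

[wokwehaf], [fkesg], [ryidsu]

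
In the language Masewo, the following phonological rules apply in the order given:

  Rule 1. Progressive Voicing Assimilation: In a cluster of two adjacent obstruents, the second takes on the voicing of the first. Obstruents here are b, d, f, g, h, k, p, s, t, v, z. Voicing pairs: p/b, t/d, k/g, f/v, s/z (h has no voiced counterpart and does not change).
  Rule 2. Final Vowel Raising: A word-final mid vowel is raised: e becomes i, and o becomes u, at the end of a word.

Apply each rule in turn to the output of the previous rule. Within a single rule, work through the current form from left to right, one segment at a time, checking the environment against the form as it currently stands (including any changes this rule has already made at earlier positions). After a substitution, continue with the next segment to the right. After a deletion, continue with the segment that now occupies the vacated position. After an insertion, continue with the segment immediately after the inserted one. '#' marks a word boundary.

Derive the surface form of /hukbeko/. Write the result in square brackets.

Rule 1 Progressive Voicing Assimilation: [hukbeko] → [hukpeko]
Rule 2 Final Vowel Raising: [hukpeko] → [hukpeku]

[hukpeku]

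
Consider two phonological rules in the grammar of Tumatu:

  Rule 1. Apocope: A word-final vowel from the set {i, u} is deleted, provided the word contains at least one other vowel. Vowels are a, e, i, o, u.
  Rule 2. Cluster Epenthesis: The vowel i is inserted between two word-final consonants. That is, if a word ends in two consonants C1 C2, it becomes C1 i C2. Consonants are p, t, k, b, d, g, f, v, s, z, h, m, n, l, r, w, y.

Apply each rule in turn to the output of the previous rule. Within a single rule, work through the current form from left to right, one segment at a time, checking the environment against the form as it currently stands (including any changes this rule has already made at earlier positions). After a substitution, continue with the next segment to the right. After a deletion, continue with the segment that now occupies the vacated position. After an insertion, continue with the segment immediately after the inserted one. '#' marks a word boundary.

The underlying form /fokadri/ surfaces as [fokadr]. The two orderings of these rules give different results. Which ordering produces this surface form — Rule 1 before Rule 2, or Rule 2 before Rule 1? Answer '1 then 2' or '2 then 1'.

Order 1 then 2:
  1 Apocope: [fokadri] → [fokadr]
  2 Cluster Epenthesis: [fokadr] → [fokadir]
  result: [fokadir]
Order 2 then 1:
  2 Cluster Epenthesis: no change — [fokadri]
  1 Apocope: [fokadri] → [fokadr]
  result: [fokadr]

2 then 1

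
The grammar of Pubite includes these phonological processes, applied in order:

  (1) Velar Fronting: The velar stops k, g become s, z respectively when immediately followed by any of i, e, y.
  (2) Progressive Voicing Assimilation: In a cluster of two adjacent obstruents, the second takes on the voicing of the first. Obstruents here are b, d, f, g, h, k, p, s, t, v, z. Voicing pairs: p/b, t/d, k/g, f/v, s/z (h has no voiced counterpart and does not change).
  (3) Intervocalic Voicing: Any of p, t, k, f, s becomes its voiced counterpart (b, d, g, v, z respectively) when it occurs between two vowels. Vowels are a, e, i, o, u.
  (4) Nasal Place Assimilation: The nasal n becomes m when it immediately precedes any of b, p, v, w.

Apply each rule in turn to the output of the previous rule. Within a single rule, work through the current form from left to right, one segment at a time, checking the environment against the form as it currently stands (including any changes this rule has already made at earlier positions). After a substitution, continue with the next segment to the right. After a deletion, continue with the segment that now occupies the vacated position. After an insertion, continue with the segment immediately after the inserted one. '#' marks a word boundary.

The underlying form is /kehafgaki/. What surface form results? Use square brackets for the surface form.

(1) Velar Fronting: [kehafgaki] → [sehafgasi]
(2) Progressive Voicing Assimilation: [sehafgasi] → [sehafkasi]
(3) Intervocalic Voicing: [sehafkasi] → [sehafkazi]
(4) Nasal Place Assimilation: no change — [sehafkazi]

[sehafkazi]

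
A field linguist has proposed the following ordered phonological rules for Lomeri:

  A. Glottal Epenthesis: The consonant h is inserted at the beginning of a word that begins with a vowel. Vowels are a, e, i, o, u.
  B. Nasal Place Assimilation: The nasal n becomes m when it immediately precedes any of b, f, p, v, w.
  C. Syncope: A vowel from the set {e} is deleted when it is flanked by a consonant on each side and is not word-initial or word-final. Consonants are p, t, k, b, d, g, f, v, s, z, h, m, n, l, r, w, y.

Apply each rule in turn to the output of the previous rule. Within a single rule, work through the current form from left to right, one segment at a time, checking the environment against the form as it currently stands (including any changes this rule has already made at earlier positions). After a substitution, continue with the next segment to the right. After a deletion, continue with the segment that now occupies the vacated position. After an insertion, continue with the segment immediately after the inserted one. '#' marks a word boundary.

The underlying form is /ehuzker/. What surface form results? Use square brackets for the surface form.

A Glottal Epenthesis: [ehuzker] → [hehuzker]
B Nasal Place Assimilation: no change — [hehuzker]
C Syncope: [hehuzker] → [hhuzkr]

[hhuzkr]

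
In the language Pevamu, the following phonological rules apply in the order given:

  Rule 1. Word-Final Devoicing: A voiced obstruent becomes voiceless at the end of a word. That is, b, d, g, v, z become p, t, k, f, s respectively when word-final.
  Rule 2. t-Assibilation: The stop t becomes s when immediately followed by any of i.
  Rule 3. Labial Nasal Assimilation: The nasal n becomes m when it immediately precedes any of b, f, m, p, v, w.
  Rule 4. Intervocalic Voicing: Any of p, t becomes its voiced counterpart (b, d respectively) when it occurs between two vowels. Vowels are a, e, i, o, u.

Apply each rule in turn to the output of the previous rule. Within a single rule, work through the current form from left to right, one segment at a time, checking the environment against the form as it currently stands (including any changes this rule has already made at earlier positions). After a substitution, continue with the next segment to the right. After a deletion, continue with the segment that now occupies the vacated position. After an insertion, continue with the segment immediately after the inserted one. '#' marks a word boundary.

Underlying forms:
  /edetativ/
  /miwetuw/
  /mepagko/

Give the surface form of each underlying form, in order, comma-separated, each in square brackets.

[ededasif], [miweduw], [mebagko]

/edetativ/:
  Rule 1 Word-Final Devoicing: [edetativ] → [edetatif]
  Rule 2 t-Assibilation: [edetatif] → [edetasif]
  Rule 3 Labial Nasal Assimilation: no change — [edetasif]
  Rule 4 Intervocalic Voicing: [edetasif] → [ededasif]
/miwetuw/:
  Rule 1 Word-Final Devoicing: no change — [miwetuw]
  Rule 2 t-Assibilation: no change — [miwetuw]
  Rule 3 Labial Nasal Assimilation: no change — [miwetuw]
  Rule 4 Intervocalic Voicing: [miwetuw] → [miweduw]
/mepagko/:
  Rule 1 Word-Final Devoicing: no change — [mepagko]
  Rule 2 t-Assibilation: no change — [mepagko]
  Rule 3 Labial Nasal Assimilation: no change — [mepagko]
  Rule 4 Intervocalic Voicing: [mepagko] → [mebagko]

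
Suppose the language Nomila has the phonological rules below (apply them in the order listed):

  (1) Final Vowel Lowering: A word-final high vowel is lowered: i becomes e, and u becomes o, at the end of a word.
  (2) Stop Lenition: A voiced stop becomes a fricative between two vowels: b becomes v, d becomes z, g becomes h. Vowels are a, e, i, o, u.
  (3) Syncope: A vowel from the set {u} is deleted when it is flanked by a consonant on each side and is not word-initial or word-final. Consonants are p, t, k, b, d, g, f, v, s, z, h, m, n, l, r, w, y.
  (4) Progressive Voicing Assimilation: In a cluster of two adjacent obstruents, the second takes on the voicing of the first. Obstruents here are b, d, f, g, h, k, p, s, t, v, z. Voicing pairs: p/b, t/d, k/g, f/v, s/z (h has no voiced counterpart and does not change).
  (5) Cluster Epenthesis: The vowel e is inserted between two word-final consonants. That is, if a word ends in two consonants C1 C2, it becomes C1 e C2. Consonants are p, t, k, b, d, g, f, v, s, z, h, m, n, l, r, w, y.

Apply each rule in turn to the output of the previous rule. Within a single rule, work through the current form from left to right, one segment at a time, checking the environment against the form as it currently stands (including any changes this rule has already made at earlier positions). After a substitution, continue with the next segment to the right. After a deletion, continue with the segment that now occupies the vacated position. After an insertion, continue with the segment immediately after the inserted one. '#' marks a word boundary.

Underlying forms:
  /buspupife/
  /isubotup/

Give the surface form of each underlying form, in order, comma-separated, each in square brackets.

[bzbbife], [isfotep]

/buspupife/:
  (1) Final Vowel Lowering: no change — [buspupife]
  (2) Stop Lenition: no change — [buspupife]
  (3) Syncope: [buspupife] → [bsppife]
  (4) Progressive Voicing Assimilation: [bsppife] → [bzbbife]
  (5) Cluster Epenthesis: no change — [bzbbife]
/isubotup/:
  (1) Final Vowel Lowering: no change — [isubotup]
  (2) Stop Lenition: [isubotup] → [isuvotup]
  (3) Syncope: [isuvotup] → [isvotp]
  (4) Progressive Voicing Assimilation: [isvotp] → [isfotp]
  (5) Cluster Epenthesis: [isfotp] → [isfotep]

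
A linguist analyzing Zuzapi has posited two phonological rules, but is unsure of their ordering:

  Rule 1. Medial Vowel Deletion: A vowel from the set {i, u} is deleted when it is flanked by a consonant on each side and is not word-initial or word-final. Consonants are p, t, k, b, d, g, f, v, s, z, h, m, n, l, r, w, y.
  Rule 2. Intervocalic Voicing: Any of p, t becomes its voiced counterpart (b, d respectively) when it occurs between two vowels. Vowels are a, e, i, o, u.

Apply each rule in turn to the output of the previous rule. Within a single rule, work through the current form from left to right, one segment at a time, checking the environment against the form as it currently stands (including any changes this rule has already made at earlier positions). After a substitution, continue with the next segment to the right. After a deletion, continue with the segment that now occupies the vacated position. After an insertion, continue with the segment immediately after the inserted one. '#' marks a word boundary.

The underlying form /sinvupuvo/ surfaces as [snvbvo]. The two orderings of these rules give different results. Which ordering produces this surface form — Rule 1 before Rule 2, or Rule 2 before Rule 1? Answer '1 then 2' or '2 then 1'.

Order 1 then 2:
  1 Medial Vowel Deletion: [sinvupuvo] → [snvpvo]
  2 Intervocalic Voicing: no change — [snvpvo]
  result: [snvpvo]
Order 2 then 1:
  2 Intervocalic Voicing: [sinvupuvo] → [sinvubuvo]
  1 Medial Vowel Deletion: [sinvubuvo] → [snvbvo]
  result: [snvbvo]

2 then 1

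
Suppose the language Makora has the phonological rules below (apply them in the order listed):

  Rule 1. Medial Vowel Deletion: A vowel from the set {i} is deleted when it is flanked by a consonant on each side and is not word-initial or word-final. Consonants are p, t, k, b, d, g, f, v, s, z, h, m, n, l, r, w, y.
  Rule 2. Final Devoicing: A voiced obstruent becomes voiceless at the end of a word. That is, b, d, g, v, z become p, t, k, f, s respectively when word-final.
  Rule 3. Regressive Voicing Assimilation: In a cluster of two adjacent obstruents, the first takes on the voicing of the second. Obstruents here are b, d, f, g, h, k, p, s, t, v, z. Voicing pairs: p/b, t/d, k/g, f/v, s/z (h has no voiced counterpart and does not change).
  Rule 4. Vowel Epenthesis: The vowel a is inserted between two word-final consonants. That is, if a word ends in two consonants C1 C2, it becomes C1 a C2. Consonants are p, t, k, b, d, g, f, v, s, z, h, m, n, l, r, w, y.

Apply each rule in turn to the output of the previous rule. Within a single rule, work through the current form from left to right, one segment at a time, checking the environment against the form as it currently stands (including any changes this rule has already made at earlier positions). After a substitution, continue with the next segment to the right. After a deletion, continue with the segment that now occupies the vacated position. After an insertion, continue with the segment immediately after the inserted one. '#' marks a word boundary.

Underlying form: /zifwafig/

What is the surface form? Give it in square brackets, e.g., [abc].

[sfwafak]

Rule 1 Medial Vowel Deletion: [zifwafig] → [zfwafg]
Rule 2 Final Devoicing: [zfwafg] → [zfwafk]
Rule 3 Regressive Voicing Assimilation: [zfwafk] → [sfwafk]
Rule 4 Vowel Epenthesis: [sfwafk] → [sfwafak]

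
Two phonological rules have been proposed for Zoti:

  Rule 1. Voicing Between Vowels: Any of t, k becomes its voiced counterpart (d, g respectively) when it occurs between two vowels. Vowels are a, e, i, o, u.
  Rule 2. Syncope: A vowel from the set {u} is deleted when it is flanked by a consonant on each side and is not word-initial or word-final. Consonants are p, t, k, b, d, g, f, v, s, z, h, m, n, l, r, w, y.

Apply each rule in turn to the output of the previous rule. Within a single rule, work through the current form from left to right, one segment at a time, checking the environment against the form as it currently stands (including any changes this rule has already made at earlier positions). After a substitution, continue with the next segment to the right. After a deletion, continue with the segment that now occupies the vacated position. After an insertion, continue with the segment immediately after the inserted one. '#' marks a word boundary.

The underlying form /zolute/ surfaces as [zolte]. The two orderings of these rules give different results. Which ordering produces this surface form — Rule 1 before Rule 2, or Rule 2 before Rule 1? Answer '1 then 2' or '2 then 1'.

Order 1 then 2:
  1 Voicing Between Vowels: [zolute] → [zolude]
  2 Syncope: [zolude] → [zolde]
  result: [zolde]
Order 2 then 1:
  2 Syncope: [zolute] → [zolte]
  1 Voicing Between Vowels: no change — [zolte]
  result: [zolte]

2 then 1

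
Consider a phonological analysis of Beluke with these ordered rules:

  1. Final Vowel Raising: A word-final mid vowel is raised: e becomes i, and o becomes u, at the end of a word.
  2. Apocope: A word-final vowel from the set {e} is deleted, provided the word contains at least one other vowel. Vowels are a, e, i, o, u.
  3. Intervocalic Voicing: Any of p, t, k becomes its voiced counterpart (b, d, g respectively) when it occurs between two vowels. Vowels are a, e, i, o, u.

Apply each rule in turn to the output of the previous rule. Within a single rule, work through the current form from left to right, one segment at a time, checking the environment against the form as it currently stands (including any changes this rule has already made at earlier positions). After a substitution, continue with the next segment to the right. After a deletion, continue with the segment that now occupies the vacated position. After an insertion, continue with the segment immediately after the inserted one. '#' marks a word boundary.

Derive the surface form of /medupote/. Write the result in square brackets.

1 Final Vowel Raising: [medupote] → [medupoti]
2 Apocope: no change — [medupoti]
3 Intervocalic Voicing: [medupoti] → [medubodi]

[medubodi]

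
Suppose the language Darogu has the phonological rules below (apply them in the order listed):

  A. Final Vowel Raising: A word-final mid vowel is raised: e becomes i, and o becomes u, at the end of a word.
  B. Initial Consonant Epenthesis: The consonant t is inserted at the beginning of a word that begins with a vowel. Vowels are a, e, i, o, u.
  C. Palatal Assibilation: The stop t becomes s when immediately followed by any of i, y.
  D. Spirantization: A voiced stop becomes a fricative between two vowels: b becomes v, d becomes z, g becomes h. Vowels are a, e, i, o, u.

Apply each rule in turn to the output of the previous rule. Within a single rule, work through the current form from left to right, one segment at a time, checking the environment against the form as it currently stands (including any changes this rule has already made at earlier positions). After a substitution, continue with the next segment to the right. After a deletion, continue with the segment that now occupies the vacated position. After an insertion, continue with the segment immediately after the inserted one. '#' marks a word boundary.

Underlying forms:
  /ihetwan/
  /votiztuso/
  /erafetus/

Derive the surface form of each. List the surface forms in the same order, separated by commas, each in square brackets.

[sihetwan], [vosiztusu], [terafetus]

/ihetwan/:
  A Final Vowel Raising: no change — [ihetwan]
  B Initial Consonant Epenthesis: [ihetwan] → [tihetwan]
  C Palatal Assibilation: [tihetwan] → [sihetwan]
  D Spirantization: no change — [sihetwan]
/votiztuso/:
  A Final Vowel Raising: [votiztuso] → [votiztusu]
  B Initial Consonant Epenthesis: no change — [votiztusu]
  C Palatal Assibilation: [votiztusu] → [vosiztusu]
  D Spirantization: no change — [vosiztusu]
/erafetus/:
  A Final Vowel Raising: no change — [erafetus]
  B Initial Consonant Epenthesis: [erafetus] → [terafetus]
  C Palatal Assibilation: no change — [terafetus]
  D Spirantization: no change — [terafetus]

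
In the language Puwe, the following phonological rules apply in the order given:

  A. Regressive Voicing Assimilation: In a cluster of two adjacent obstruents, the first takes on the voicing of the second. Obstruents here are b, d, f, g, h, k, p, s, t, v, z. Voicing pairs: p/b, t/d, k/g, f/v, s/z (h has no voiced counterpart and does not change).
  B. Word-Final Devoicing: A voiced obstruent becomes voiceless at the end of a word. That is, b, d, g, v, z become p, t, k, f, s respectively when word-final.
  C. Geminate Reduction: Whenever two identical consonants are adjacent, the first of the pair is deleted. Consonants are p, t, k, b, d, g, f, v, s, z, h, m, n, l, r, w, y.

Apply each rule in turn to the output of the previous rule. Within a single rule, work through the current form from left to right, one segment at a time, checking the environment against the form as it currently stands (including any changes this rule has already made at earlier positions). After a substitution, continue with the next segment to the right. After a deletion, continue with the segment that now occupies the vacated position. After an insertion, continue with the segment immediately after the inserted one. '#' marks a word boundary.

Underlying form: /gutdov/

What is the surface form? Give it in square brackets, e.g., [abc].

[gudof]

A Regressive Voicing Assimilation: [gutdov] → [guddov]
B Word-Final Devoicing: [guddov] → [guddof]
C Geminate Reduction: [guddof] → [gudof]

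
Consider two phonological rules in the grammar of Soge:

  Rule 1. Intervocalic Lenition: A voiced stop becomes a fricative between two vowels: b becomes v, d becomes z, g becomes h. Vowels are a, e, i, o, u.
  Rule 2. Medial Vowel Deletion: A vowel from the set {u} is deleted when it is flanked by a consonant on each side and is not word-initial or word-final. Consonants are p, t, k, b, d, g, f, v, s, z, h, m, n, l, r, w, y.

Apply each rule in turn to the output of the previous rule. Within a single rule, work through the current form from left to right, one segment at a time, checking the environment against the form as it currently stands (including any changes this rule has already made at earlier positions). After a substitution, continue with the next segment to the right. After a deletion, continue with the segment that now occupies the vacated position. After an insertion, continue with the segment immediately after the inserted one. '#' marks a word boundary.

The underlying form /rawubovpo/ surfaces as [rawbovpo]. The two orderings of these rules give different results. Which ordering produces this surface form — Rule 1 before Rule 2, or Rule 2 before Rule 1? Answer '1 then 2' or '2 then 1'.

Order 1 then 2:
  1 Intervocalic Lenition: [rawubovpo] → [rawuvovpo]
  2 Medial Vowel Deletion: [rawuvovpo] → [rawvovpo]
  result: [rawvovpo]
Order 2 then 1:
  2 Medial Vowel Deletion: [rawubovpo] → [rawbovpo]
  1 Intervocalic Lenition: no change — [rawbovpo]
  result: [rawbovpo]

2 then 1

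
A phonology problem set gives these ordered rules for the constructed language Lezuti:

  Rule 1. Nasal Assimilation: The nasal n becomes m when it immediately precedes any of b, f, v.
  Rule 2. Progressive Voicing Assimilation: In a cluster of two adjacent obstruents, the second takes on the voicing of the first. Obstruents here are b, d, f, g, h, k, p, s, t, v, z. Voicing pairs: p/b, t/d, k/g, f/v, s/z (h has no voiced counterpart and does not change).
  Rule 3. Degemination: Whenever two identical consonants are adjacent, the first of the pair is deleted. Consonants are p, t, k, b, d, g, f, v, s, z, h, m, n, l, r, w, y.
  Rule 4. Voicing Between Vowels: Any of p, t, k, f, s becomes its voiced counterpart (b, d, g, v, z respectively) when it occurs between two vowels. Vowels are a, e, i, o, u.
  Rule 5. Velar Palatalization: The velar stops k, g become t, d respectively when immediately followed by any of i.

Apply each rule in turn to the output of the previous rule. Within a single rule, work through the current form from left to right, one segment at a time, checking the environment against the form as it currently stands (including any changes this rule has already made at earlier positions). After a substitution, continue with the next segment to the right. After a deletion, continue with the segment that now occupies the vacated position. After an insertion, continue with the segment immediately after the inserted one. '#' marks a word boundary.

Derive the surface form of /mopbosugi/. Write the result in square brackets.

Rule 1 Nasal Assimilation: no change — [mopbosugi]
Rule 2 Progressive Voicing Assimilation: [mopbosugi] → [mopposugi]
Rule 3 Degemination: [mopposugi] → [moposugi]
Rule 4 Voicing Between Vowels: [moposugi] → [mobozugi]
Rule 5 Velar Palatalization: [mobozugi] → [mobozudi]

[mobozudi]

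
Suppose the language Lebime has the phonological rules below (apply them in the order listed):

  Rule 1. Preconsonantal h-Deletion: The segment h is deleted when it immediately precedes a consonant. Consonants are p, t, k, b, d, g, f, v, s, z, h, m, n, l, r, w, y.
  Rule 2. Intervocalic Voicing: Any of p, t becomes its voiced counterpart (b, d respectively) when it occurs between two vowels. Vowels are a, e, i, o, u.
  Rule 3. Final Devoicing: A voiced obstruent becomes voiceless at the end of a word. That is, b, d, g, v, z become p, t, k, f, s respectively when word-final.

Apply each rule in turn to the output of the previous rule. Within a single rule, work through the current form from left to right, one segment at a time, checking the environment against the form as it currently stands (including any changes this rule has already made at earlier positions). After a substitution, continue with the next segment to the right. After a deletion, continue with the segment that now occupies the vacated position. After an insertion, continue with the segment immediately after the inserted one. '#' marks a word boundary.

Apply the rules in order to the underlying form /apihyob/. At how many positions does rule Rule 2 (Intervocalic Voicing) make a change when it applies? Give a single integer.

1

Rule 1 Preconsonantal h-Deletion: [apihyob] → [apiyob]
Rule 2 Intervocalic Voicing: [apiyob] → [abiyob]
Rule 3 Final Devoicing: [abiyob] → [abiyop]
Rule Rule 2 changed 1 position(s).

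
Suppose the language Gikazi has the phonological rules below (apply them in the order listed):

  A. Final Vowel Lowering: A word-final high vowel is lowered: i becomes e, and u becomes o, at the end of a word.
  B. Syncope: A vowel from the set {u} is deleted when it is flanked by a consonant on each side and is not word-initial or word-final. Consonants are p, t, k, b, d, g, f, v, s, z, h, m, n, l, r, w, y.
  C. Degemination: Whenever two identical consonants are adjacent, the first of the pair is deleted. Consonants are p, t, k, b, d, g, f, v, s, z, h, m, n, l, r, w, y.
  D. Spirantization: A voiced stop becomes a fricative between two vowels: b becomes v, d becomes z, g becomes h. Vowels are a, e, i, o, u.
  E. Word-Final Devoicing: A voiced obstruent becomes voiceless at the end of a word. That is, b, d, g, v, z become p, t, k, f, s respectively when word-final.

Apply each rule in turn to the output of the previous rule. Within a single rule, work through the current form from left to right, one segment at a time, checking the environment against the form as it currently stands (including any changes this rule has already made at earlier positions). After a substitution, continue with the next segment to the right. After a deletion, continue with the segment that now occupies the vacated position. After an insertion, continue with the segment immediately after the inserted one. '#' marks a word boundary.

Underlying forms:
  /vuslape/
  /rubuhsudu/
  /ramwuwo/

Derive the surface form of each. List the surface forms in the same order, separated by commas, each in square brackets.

[vslape], [rbhsdo], [ramwo]

/vuslape/:
  A Final Vowel Lowering: no change — [vuslape]
  B Syncope: [vuslape] → [vslape]
  C Degemination: no change — [vslape]
  D Spirantization: no change — [vslape]
  E Word-Final Devoicing: no change — [vslape]
/rubuhsudu/:
  A Final Vowel Lowering: [rubuhsudu] → [rubuhsudo]
  B Syncope: [rubuhsudo] → [rbhsdo]
  C Degemination: no change — [rbhsdo]
  D Spirantization: no change — [rbhsdo]
  E Word-Final Devoicing: no change — [rbhsdo]
/ramwuwo/:
  A Final Vowel Lowering: no change — [ramwuwo]
  B Syncope: [ramwuwo] → [ramwwo]
  C Degemination: [ramwwo] → [ramwo]
  D Spirantization: no change — [ramwo]
  E Word-Final Devoicing: no change — [ramwo]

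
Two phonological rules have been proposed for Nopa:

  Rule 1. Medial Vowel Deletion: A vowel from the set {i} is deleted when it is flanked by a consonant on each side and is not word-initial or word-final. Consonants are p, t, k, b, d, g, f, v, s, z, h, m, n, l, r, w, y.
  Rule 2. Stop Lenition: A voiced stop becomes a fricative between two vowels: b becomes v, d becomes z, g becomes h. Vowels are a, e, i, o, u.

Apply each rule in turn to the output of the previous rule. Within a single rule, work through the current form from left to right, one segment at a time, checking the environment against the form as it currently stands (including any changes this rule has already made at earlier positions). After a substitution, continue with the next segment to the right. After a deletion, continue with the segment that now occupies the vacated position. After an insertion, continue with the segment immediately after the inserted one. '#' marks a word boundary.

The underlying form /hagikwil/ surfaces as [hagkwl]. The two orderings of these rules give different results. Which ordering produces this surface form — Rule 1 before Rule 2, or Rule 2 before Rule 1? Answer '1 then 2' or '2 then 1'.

Order 1 then 2:
  1 Medial Vowel Deletion: [hagikwil] → [hagkwl]
  2 Stop Lenition: no change — [hagkwl]
  result: [hagkwl]
Order 2 then 1:
  2 Stop Lenition: [hagikwil] → [hahikwil]
  1 Medial Vowel Deletion: [hahikwil] → [hahkwl]
  result: [hahkwl]

1 then 2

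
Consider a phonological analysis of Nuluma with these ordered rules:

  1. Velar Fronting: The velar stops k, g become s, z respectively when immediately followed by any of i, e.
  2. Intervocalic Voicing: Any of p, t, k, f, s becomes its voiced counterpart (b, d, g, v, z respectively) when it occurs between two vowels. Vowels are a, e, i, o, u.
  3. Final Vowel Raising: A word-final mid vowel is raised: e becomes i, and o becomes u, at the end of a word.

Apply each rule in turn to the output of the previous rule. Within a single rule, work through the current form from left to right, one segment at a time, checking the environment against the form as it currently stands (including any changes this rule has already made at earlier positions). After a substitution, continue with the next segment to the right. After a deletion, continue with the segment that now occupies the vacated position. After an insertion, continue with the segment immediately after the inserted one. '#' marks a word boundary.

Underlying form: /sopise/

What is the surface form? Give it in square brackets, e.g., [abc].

1 Velar Fronting: no change — [sopise]
2 Intervocalic Voicing: [sopise] → [sobize]
3 Final Vowel Raising: [sobize] → [sobizi]

[sobizi]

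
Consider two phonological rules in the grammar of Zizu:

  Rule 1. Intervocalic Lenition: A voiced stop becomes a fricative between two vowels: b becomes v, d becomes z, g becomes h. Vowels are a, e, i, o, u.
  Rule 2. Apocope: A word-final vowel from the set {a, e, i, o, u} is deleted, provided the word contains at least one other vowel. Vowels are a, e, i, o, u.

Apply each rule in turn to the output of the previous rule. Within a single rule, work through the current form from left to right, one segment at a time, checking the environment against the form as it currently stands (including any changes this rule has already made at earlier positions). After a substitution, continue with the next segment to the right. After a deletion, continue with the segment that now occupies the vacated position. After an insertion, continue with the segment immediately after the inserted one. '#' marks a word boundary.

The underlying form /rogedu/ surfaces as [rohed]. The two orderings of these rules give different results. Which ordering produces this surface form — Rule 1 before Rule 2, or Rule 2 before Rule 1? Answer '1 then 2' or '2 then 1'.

Order 1 then 2:
  1 Intervocalic Lenition: [rogedu] → [rohezu]
  2 Apocope: [rohezu] → [rohez]
  result: [rohez]
Order 2 then 1:
  2 Apocope: [rogedu] → [roged]
  1 Intervocalic Lenition: [roged] → [rohed]
  result: [rohed]

2 then 1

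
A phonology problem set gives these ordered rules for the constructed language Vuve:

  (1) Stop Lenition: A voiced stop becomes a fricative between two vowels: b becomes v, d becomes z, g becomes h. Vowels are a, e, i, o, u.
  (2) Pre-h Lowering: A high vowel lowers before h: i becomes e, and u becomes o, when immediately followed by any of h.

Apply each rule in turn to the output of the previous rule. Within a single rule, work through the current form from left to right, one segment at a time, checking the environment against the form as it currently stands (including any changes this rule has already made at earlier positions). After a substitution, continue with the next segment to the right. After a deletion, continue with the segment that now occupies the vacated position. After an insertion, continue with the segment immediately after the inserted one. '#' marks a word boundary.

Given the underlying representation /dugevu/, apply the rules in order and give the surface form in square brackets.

(1) Stop Lenition: [dugevu] → [duhevu]
(2) Pre-h Lowering: [duhevu] → [dohevu]

[dohevu]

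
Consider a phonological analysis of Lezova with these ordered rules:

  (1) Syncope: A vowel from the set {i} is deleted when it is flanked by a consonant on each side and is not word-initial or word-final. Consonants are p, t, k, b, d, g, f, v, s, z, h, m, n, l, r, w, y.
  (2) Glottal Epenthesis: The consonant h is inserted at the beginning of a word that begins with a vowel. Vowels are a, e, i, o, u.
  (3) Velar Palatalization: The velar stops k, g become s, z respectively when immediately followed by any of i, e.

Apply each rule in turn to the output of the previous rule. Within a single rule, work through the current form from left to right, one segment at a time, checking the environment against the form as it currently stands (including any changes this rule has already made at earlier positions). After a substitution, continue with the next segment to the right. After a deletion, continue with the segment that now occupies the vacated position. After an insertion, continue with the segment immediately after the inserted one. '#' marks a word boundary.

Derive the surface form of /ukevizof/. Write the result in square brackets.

[husevzof]

(1) Syncope: [ukevizof] → [ukevzof]
(2) Glottal Epenthesis: [ukevzof] → [hukevzof]
(3) Velar Palatalization: [hukevzof] → [husevzof]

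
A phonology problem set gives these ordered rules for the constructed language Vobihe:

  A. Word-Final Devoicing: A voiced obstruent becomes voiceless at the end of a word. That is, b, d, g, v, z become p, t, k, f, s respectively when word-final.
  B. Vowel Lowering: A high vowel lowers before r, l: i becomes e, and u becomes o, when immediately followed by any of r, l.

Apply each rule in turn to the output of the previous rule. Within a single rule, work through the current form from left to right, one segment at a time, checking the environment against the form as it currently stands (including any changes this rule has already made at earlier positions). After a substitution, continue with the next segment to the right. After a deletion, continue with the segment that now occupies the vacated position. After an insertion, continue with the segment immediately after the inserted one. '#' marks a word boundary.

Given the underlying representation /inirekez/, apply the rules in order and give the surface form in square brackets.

[inerekes]

A Word-Final Devoicing: [inirekez] → [inirekes]
B Vowel Lowering: [inirekes] → [inerekes]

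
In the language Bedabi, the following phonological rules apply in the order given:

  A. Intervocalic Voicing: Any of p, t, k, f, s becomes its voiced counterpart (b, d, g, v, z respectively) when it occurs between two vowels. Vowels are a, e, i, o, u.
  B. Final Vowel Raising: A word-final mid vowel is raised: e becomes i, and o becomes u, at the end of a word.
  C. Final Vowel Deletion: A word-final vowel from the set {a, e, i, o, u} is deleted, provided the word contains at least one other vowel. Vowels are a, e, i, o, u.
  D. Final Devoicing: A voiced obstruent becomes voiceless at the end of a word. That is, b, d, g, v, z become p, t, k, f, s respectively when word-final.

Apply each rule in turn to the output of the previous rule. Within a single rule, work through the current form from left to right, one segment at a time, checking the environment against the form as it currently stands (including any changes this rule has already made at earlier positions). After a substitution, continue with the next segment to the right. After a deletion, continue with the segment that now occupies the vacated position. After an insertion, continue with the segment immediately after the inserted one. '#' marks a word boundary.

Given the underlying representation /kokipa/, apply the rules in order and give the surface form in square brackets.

[kogip]

A Intervocalic Voicing: [kokipa] → [kogiba]
B Final Vowel Raising: no change — [kogiba]
C Final Vowel Deletion: [kogiba] → [kogib]
D Final Devoicing: [kogib] → [kogip]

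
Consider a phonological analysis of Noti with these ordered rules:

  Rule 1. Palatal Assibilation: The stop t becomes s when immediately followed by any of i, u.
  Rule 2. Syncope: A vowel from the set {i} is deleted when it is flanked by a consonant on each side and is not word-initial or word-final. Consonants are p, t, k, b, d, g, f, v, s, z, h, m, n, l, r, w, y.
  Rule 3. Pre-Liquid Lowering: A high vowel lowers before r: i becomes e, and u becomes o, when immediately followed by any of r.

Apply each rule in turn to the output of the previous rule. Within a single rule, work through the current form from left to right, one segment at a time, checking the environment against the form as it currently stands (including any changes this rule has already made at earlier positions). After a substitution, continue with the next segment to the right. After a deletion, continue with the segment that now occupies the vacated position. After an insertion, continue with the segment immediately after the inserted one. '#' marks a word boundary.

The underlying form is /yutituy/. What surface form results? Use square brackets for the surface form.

[yussuy]

Rule 1 Palatal Assibilation: [yutituy] → [yusisuy]
Rule 2 Syncope: [yusisuy] → [yussuy]
Rule 3 Pre-Liquid Lowering: no change — [yussuy]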